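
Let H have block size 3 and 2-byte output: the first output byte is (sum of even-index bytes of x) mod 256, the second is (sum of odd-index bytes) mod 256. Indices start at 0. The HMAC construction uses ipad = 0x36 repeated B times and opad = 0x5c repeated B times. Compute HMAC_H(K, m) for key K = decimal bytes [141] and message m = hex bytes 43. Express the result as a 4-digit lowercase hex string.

Key decimal bytes [141] = 8d is 1 byte ≤ B = 3; zero-pad to 3 bytes: K' = 8d 00 00.
K' ⊕ ipad = bb 36 36.  K' ⊕ opad = d1 5c 5c.
Inner input = (K'⊕ipad) ∥ m = bb 36 36 ∥ 43.
Inner hash: even-index sum = 241 mod 256 = 241; odd-index sum = 121 mod 256 = 121 → f1 79.
Outer input = (K'⊕opad) ∥ inner = d1 5c 5c ∥ f1 79.
Outer hash (tag): even-index sum = 422 mod 256 = 166; odd-index sum = 333 mod 256 = 77 → a6 4d.

a64d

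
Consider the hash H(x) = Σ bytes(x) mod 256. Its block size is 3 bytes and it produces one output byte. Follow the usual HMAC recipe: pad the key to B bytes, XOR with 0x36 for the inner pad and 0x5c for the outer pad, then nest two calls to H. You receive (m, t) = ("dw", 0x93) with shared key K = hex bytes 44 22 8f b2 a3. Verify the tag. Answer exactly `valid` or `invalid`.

Key hex bytes 44 22 8f b2 a3 is 5 bytes > B = 3, so hash it first: H(key) = 4a, then zero-pad to 3 bytes: K' = 4a 00 00.
K' ⊕ ipad = 7c 36 36; K' ⊕ opad = 16 5c 5c.
Inner hash: sum = 124+54+54+100+119 = 451; mod 256 = 195 → c3.
Outer hash (recomputed tag): sum = 22+92+92+195 = 401; mod 256 = 145 → 91.
Recomputed tag = 91; claimed = 93 → mismatch.

invalid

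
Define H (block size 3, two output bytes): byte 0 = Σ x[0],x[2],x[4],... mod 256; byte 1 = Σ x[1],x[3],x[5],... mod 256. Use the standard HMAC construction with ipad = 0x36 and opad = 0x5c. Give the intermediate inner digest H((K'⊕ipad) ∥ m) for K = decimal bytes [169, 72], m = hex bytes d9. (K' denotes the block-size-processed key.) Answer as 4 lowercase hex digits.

Key decimal bytes [169, 72] = a9 48 is 2 bytes ≤ B = 3; zero-pad to 3 bytes: K' = a9 48 00.
K' ⊕ ipad = 9f 7e 36.
Inner input = 9f 7e 36 ∥ d9.
Inner hash: even-index sum = 213 mod 256 = 213; odd-index sum = 343 mod 256 = 87 → d5 57.

d557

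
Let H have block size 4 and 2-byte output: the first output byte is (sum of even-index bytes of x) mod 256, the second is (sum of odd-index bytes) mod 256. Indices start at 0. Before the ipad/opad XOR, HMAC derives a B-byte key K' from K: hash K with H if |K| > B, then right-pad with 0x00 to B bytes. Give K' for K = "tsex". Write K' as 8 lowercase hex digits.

74736578

Key "tsex" = 74 73 65 78 is exactly B = 4 bytes: K' = 74 73 65 78.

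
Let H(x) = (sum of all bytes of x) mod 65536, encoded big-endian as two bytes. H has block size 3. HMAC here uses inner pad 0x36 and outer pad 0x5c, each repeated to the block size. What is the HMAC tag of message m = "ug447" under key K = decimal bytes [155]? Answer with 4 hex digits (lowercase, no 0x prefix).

Key decimal bytes [155] = 9b is 1 byte ≤ B = 3; zero-pad to 3 bytes: K' = 9b 00 00.
K' ⊕ ipad = ad 36 36.  K' ⊕ opad = c7 5c 5c.
Inner input = (K'⊕ipad) ∥ m = ad 36 36 ∥ 75 67 34 34 37.
Inner hash: sum = 173+54+54+117+103+52+52+55 = 660 → 02 94.
Outer input = (K'⊕opad) ∥ inner = c7 5c 5c ∥ 02 94.
Outer hash (tag): sum = 199+92+92+2+148 = 533 → 02 15.

0215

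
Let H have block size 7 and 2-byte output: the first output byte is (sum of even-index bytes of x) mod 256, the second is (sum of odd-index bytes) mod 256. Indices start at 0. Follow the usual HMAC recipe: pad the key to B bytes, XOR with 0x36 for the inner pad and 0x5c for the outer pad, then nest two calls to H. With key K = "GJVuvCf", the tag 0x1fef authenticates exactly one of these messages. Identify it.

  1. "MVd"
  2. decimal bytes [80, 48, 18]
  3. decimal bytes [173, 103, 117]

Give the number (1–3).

2

Key "GJVuvCf" = 47 4a 56 75 76 43 66 is exactly B = 7 bytes: K' = 47 4a 56 75 76 43 66.
K' ⊕ ipad = 71 7c 60 43 40 75 50; K' ⊕ opad = 1b 16 0a 29 2a 1f 3a.
m1: inner = H(71 7c 60 43 40 75 50 4d 56 64) = b7 e5; tag = H(1b 16 0a 29 2a 1f 3a b7 e5) = 6e15
m2: inner = H(71 7c 60 43 40 75 50 50 30 12) = 91 96; tag = H(1b 16 0a 29 2a 1f 3a 91 96) = 1fef ← matches
m3: inner = H(71 7c 60 43 40 75 50 ad 67 75) = c8 56; tag = H(1b 16 0a 29 2a 1f 3a c8 56) = df26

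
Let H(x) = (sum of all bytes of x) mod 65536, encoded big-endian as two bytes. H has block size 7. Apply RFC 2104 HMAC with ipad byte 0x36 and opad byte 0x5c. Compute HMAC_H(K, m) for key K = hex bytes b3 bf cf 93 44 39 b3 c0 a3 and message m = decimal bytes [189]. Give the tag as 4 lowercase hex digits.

02b1

Key hex bytes b3 bf cf 93 44 39 b3 c0 a3 is 9 bytes > B = 7, so hash it first: H(key) = 05 67, then zero-pad to 7 bytes: K' = 05 67 00 00 00 00 00.
K' ⊕ ipad = 33 51 36 36 36 36 36.  K' ⊕ opad = 59 3b 5c 5c 5c 5c 5c.
Inner input = (K'⊕ipad) ∥ m = 33 51 36 36 36 36 36 ∥ bd.
Inner hash: sum = 51+81+54+54+54+54+54+189 = 591 → 02 4f.
Outer input = (K'⊕opad) ∥ inner = 59 3b 5c 5c 5c 5c 5c ∥ 02 4f.
Outer hash (tag): sum = 89+59+92+92+92+92+92+2+79 = 689 → 02 b1.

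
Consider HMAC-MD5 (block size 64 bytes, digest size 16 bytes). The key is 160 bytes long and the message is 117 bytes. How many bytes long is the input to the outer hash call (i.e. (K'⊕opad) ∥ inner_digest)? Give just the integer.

80

Key is 160 > 64 bytes, so it is hashed to 16 bytes then zero-padded to 64: |K'| = 64.
Outer input = (K'⊕opad) ∥ H(inner) → 64 + 16 = 80 bytes.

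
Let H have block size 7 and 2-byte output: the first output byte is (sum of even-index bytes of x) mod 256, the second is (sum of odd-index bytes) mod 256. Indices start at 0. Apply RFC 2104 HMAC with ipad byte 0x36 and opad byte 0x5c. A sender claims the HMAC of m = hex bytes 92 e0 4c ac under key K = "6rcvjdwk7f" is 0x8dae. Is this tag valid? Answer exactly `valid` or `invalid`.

Key "6rcvjdwk7f" = 36 72 63 76 6a 64 77 6b 37 66 is 10 bytes > B = 7, so hash it first: H(key) = b1 1d, then zero-pad to 7 bytes: K' = b1 1d 00 00 00 00 00.
K' ⊕ ipad = 87 2b 36 36 36 36 36; K' ⊕ opad = ed 41 5c 5c 5c 5c 5c.
Inner hash: even-index sum = 693 mod 256 = 181; odd-index sum = 373 mod 256 = 117 → b5 75.
Outer hash (recomputed tag): even-index sum = 630 mod 256 = 118; odd-index sum = 430 mod 256 = 174 → 76 ae.
Recomputed tag = 76ae; claimed = 8dae → mismatch.

invalid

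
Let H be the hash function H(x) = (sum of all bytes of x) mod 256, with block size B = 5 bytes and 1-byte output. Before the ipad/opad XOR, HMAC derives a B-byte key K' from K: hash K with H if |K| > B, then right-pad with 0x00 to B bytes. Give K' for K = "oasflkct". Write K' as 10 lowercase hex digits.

5700000000

|K| = 8 > B = 5, so first hash the key.
H(K): sum = 111+97+115+102+108+107+99+116 = 855; mod 256 = 87 → 57.
Zero-pad H(K) = 57 to 5 bytes: K' = 57 00 00 00 00.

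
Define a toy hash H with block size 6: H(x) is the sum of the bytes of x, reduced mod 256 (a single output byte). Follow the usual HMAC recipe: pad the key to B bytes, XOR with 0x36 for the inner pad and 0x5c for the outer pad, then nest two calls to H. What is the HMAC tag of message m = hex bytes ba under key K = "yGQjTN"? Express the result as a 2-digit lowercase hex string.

Key "yGQjTN" = 79 47 51 6a 54 4e is exactly B = 6 bytes: K' = 79 47 51 6a 54 4e.
K' ⊕ ipad = 4f 71 67 5c 62 78.  K' ⊕ opad = 25 1b 0d 36 08 12.
Inner input = (K'⊕ipad) ∥ m = 4f 71 67 5c 62 78 ∥ ba.
Inner hash: sum = 79+113+103+92+98+120+186 = 791; mod 256 = 23 → 17.
Outer input = (K'⊕opad) ∥ inner = 25 1b 0d 36 08 12 ∥ 17.
Outer hash (tag): sum = 37+27+13+54+8+18+23 = 180 → b4.

b4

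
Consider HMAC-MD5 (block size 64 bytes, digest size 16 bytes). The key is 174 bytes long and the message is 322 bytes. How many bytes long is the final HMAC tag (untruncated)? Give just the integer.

The tag is one MD5 digest: 16 bytes.

16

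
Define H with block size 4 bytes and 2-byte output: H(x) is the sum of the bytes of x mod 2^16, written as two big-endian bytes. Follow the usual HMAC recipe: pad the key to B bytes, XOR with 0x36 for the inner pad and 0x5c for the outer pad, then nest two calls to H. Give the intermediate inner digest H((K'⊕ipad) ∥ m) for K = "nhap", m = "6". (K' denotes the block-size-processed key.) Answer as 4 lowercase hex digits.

0189

Key "nhap" = 6e 68 61 70 is exactly B = 4 bytes: K' = 6e 68 61 70.
K' ⊕ ipad = 58 5e 57 46.
Inner input = 58 5e 57 46 ∥ 36.
Inner hash: sum = 88+94+87+70+54 = 393 → 01 89.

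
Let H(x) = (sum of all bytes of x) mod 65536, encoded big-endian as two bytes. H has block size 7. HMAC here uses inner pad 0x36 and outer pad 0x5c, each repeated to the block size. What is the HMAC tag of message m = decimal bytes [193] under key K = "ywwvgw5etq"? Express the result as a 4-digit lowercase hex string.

0299

Key "ywwvgw5etq" = 79 77 77 76 67 77 35 65 74 71 is 10 bytes > B = 7, so hash it first: H(key) = 04 3a, then zero-pad to 7 bytes: K' = 04 3a 00 00 00 00 00.
K' ⊕ ipad = 32 0c 36 36 36 36 36.  K' ⊕ opad = 58 66 5c 5c 5c 5c 5c.
Inner input = (K'⊕ipad) ∥ m = 32 0c 36 36 36 36 36 ∥ c1.
Inner hash: sum = 50+12+54+54+54+54+54+193 = 525 → 02 0d.
Outer input = (K'⊕opad) ∥ inner = 58 66 5c 5c 5c 5c 5c ∥ 02 0d.
Outer hash (tag): sum = 88+102+92+92+92+92+92+2+13 = 665 → 02 99.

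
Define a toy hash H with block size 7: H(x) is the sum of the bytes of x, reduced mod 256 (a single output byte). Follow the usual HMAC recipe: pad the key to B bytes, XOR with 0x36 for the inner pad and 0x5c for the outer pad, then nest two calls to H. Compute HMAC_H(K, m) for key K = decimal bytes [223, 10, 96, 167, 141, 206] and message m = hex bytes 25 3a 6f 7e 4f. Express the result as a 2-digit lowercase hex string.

5f

Key decimal bytes [223, 10, 96, 167, 141, 206] = df 0a 60 a7 8d ce is 6 bytes ≤ B = 7; zero-pad to 7 bytes: K' = df 0a 60 a7 8d ce 00.
K' ⊕ ipad = e9 3c 56 91 bb f8 36.  K' ⊕ opad = 83 56 3c fb d1 92 5c.
Inner input = (K'⊕ipad) ∥ m = e9 3c 56 91 bb f8 36 ∥ 25 3a 6f 7e 4f.
Inner hash: sum = 233+60+86+145+187+248+54+37+58+111+126+79 = 1424; mod 256 = 144 → 90.
Outer input = (K'⊕opad) ∥ inner = 83 56 3c fb d1 92 5c ∥ 90.
Outer hash (tag): sum = 131+86+60+251+209+146+92+144 = 1119; mod 256 = 95 → 5f.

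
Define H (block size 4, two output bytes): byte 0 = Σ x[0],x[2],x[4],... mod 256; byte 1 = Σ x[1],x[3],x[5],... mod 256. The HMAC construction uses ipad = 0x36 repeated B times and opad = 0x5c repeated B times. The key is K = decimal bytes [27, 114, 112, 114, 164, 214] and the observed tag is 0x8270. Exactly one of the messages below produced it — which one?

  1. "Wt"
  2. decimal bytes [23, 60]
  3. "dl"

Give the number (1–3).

3

Key decimal bytes [27, 114, 112, 114, 164, 214] = 1b 72 70 72 a4 d6 is 6 bytes > B = 4, so hash it first: H(key) = 2f ba, then zero-pad to 4 bytes: K' = 2f ba 00 00.
K' ⊕ ipad = 19 8c 36 36; K' ⊕ opad = 73 e6 5c 5c.
m1: inner = H(19 8c 36 36 57 74) = a6 36; tag = H(73 e6 5c 5c a6 36) = 7578
m2: inner = H(19 8c 36 36 17 3c) = 66 fe; tag = H(73 e6 5c 5c 66 fe) = 3540
m3: inner = H(19 8c 36 36 64 6c) = b3 2e; tag = H(73 e6 5c 5c b3 2e) = 8270 ← matches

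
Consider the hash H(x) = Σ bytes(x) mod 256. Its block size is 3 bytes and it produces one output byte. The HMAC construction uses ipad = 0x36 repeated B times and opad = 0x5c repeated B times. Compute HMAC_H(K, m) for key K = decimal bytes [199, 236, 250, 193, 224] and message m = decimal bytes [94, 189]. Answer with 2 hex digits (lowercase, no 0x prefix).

Key decimal bytes [199, 236, 250, 193, 224] = c7 ec fa c1 e0 is 5 bytes > B = 3, so hash it first: H(key) = 4e, then zero-pad to 3 bytes: K' = 4e 00 00.
K' ⊕ ipad = 78 36 36.  K' ⊕ opad = 12 5c 5c.
Inner input = (K'⊕ipad) ∥ m = 78 36 36 ∥ 5e bd.
Inner hash: sum = 120+54+54+94+189 = 511; mod 256 = 255 → ff.
Outer input = (K'⊕opad) ∥ inner = 12 5c 5c ∥ ff.
Outer hash (tag): sum = 18+92+92+255 = 457; mod 256 = 201 → c9.

c9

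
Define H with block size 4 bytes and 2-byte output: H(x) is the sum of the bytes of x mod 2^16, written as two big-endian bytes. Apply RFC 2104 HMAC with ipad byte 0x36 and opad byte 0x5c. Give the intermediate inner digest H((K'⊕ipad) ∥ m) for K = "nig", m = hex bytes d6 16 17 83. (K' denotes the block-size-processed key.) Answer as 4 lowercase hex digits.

02c4

Key "nig" = 6e 69 67 is 3 bytes ≤ B = 4; zero-pad to 4 bytes: K' = 6e 69 67 00.
K' ⊕ ipad = 58 5f 51 36.
Inner input = 58 5f 51 36 ∥ d6 16 17 83.
Inner hash: sum = 88+95+81+54+214+22+23+131 = 708 → 02 c4.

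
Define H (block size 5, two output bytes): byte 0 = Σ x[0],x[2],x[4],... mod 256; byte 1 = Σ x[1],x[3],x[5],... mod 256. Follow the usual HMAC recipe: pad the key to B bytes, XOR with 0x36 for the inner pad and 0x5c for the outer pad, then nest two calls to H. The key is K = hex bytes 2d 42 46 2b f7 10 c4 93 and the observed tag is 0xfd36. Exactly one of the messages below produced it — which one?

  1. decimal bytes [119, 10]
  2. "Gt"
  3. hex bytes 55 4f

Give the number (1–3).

Key hex bytes 2d 42 46 2b f7 10 c4 93 is 8 bytes > B = 5, so hash it first: H(key) = 2e 10, then zero-pad to 5 bytes: K' = 2e 10 00 00 00.
K' ⊕ ipad = 18 26 36 36 36; K' ⊕ opad = 72 4c 5c 5c 5c.
m1: inner = H(18 26 36 36 36 77 0a) = 8e d3; tag = H(72 4c 5c 5c 5c 8e d3) = fd36 ← matches
m2: inner = H(18 26 36 36 36 47 74) = f8 a3; tag = H(72 4c 5c 5c 5c f8 a3) = cda0
m3: inner = H(18 26 36 36 36 55 4f) = d3 b1; tag = H(72 4c 5c 5c 5c d3 b1) = db7b

1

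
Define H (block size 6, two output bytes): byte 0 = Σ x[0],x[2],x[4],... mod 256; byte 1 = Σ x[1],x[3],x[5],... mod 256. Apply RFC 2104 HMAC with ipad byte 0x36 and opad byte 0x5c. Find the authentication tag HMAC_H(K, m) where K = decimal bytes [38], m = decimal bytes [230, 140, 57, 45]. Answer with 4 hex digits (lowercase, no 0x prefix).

cd6f

Key decimal bytes [38] = 26 is 1 byte ≤ B = 6; zero-pad to 6 bytes: K' = 26 00 00 00 00 00.
K' ⊕ ipad = 10 36 36 36 36 36.  K' ⊕ opad = 7a 5c 5c 5c 5c 5c.
Inner input = (K'⊕ipad) ∥ m = 10 36 36 36 36 36 ∥ e6 8c 39 2d.
Inner hash: even-index sum = 411 mod 256 = 155; odd-index sum = 347 mod 256 = 91 → 9b 5b.
Outer input = (K'⊕opad) ∥ inner = 7a 5c 5c 5c 5c 5c ∥ 9b 5b.
Outer hash (tag): even-index sum = 461 mod 256 = 205; odd-index sum = 367 mod 256 = 111 → cd 6f.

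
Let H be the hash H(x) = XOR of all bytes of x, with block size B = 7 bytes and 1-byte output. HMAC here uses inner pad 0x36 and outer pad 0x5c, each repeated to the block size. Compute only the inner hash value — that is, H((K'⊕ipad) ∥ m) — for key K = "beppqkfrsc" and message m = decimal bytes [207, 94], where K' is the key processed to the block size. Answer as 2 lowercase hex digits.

Key "beppqkfrsc" = 62 65 70 70 71 6b 66 72 73 63 is 10 bytes > B = 7, so hash it first: H(key) = 19, then zero-pad to 7 bytes: K' = 19 00 00 00 00 00 00.
K' ⊕ ipad = 2f 36 36 36 36 36 36.
Inner input = 2f 36 36 36 36 36 36 ∥ cf 5e.
Inner hash: XOR 2f⊕36⊕36⊕36⊕36⊕36⊕36⊕cf⊕5e = be.

be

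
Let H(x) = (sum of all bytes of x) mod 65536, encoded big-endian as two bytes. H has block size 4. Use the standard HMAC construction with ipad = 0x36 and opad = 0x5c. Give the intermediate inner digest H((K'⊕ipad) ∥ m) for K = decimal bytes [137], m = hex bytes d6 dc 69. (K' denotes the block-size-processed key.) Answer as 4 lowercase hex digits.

Key decimal bytes [137] = 89 is 1 byte ≤ B = 4; zero-pad to 4 bytes: K' = 89 00 00 00.
K' ⊕ ipad = bf 36 36 36.
Inner input = bf 36 36 36 ∥ d6 dc 69.
Inner hash: sum = 191+54+54+54+214+220+105 = 892 → 03 7c.

037c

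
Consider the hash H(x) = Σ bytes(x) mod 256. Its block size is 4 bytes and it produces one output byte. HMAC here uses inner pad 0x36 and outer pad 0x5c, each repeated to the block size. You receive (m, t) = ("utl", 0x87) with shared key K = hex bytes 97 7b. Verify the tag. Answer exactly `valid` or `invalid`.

invalid

Key hex bytes 97 7b is 2 bytes ≤ B = 4; zero-pad to 4 bytes: K' = 97 7b 00 00.
K' ⊕ ipad = a1 4d 36 36; K' ⊕ opad = cb 27 5c 5c.
Inner hash: sum = 161+77+54+54+117+116+108 = 687; mod 256 = 175 → af.
Outer hash (recomputed tag): sum = 203+39+92+92+175 = 601; mod 256 = 89 → 59.
Recomputed tag = 59; claimed = 87 → mismatch.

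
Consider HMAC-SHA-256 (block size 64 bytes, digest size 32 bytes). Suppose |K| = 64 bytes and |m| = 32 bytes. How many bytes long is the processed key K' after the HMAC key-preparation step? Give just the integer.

64

Key is 64 ≤ 64 bytes, zero-padded: |K'| = 64.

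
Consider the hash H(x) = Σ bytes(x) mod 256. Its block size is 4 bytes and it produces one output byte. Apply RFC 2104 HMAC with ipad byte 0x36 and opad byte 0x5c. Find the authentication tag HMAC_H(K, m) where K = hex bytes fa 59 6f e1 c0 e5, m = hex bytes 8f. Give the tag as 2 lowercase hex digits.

d7

Key hex bytes fa 59 6f e1 c0 e5 is 6 bytes > B = 4, so hash it first: H(key) = 48, then zero-pad to 4 bytes: K' = 48 00 00 00.
K' ⊕ ipad = 7e 36 36 36.  K' ⊕ opad = 14 5c 5c 5c.
Inner input = (K'⊕ipad) ∥ m = 7e 36 36 36 ∥ 8f.
Inner hash: sum = 126+54+54+54+143 = 431; mod 256 = 175 → af.
Outer input = (K'⊕opad) ∥ inner = 14 5c 5c 5c ∥ af.
Outer hash (tag): sum = 20+92+92+92+175 = 471; mod 256 = 215 → d7.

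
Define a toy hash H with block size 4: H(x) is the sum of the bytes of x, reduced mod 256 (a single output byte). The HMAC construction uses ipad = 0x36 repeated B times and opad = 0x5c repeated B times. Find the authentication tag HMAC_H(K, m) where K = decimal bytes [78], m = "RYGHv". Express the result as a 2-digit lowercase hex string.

f0

Key decimal bytes [78] = 4e is 1 byte ≤ B = 4; zero-pad to 4 bytes: K' = 4e 00 00 00.
K' ⊕ ipad = 78 36 36 36.  K' ⊕ opad = 12 5c 5c 5c.
Inner input = (K'⊕ipad) ∥ m = 78 36 36 36 ∥ 52 59 47 48 76.
Inner hash: sum = 120+54+54+54+82+89+71+72+118 = 714; mod 256 = 202 → ca.
Outer input = (K'⊕opad) ∥ inner = 12 5c 5c 5c ∥ ca.
Outer hash (tag): sum = 18+92+92+92+202 = 496; mod 256 = 240 → f0.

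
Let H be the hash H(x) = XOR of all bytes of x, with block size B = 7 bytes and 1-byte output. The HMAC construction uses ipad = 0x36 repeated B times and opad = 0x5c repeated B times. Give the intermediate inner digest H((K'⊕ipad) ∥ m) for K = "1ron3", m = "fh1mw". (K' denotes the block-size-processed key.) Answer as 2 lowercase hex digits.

62

Key "1ron3" = 31 72 6f 6e 33 is 5 bytes ≤ B = 7; zero-pad to 7 bytes: K' = 31 72 6f 6e 33 00 00.
K' ⊕ ipad = 07 44 59 58 05 36 36.
Inner input = 07 44 59 58 05 36 36 ∥ 66 68 31 6d 77.
Inner hash: XOR 07⊕44⊕59⊕58⊕05⊕36⊕36⊕66⊕68⊕31⊕6d⊕77 = 62.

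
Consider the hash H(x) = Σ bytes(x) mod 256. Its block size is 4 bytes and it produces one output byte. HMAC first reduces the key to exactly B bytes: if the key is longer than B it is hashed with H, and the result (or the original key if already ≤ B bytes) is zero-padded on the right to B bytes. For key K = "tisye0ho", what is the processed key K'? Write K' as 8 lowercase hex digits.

35000000

|K| = 8 > B = 4, so first hash the key.
H(K): sum = 116+105+115+121+101+48+104+111 = 821; mod 256 = 53 → 35.
Zero-pad H(K) = 35 to 4 bytes: K' = 35 00 00 00.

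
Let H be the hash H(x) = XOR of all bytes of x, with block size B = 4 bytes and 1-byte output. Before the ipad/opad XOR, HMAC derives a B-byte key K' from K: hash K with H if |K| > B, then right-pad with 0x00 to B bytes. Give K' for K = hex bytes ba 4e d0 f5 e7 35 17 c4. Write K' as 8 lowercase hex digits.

|K| = 8 > B = 4, so first hash the key.
H(K): XOR ba⊕4e⊕d0⊕f5⊕e7⊕35⊕17⊕c4 = d0.
Zero-pad H(K) = d0 to 4 bytes: K' = d0 00 00 00.

d0000000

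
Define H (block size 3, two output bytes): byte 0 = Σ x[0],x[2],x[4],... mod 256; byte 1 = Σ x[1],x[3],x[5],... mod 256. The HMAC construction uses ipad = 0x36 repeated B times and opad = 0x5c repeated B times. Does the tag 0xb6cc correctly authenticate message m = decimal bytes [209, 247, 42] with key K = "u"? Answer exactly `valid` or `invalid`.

valid

Key "u" = 75 is 1 byte ≤ B = 3; zero-pad to 3 bytes: K' = 75 00 00.
K' ⊕ ipad = 43 36 36; K' ⊕ opad = 29 5c 5c.
Inner hash: even-index sum = 368 mod 256 = 112; odd-index sum = 305 mod 256 = 49 → 70 31.
Outer hash (recomputed tag): even-index sum = 182 mod 256 = 182; odd-index sum = 204 mod 256 = 204 → b6 cc.
Recomputed tag = b6cc; claimed = b6cc → match.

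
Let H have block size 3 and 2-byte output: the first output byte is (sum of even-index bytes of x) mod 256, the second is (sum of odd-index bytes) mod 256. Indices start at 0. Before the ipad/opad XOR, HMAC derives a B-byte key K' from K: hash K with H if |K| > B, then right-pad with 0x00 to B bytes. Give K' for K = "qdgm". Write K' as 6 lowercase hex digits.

d8d100

|K| = 4 > B = 3, so first hash the key.
H(K): even-index sum = 216 mod 256 = 216; odd-index sum = 209 mod 256 = 209 → d8 d1.
Zero-pad H(K) = d8 d1 to 3 bytes: K' = d8 d1 00.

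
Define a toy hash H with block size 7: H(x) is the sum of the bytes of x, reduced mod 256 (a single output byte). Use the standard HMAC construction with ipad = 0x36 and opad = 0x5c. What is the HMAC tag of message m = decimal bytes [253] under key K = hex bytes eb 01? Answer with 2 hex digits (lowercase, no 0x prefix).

Key hex bytes eb 01 is 2 bytes ≤ B = 7; zero-pad to 7 bytes: K' = eb 01 00 00 00 00 00.
K' ⊕ ipad = dd 37 36 36 36 36 36.  K' ⊕ opad = b7 5d 5c 5c 5c 5c 5c.
Inner input = (K'⊕ipad) ∥ m = dd 37 36 36 36 36 36 ∥ fd.
Inner hash: sum = 221+55+54+54+54+54+54+253 = 799; mod 256 = 31 → 1f.
Outer input = (K'⊕opad) ∥ inner = b7 5d 5c 5c 5c 5c 5c ∥ 1f.
Outer hash (tag): sum = 183+93+92+92+92+92+92+31 = 767; mod 256 = 255 → ff.

ff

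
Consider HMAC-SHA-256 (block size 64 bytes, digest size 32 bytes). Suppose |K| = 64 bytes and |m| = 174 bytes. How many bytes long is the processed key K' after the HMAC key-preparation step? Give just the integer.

Key is 64 ≤ 64 bytes, zero-padded: |K'| = 64.

64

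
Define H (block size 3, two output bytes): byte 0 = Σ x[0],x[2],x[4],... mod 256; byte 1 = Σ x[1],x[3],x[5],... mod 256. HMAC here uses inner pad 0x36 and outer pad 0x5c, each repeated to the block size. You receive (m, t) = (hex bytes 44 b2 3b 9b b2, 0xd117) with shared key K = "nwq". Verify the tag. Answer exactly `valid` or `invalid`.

valid

Key "nwq" = 6e 77 71 is exactly B = 3 bytes: K' = 6e 77 71.
K' ⊕ ipad = 58 41 47; K' ⊕ opad = 32 2b 2d.
Inner hash: even-index sum = 492 mod 256 = 236; odd-index sum = 370 mod 256 = 114 → ec 72.
Outer hash (recomputed tag): even-index sum = 209 mod 256 = 209; odd-index sum = 279 mod 256 = 23 → d1 17.
Recomputed tag = d117; claimed = d117 → match.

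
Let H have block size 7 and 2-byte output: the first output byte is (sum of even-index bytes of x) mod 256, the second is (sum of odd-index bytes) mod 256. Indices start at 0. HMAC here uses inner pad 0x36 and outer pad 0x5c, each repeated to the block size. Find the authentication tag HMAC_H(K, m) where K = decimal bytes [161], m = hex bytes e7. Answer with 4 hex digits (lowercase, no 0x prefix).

Key decimal bytes [161] = a1 is 1 byte ≤ B = 7; zero-pad to 7 bytes: K' = a1 00 00 00 00 00 00.
K' ⊕ ipad = 97 36 36 36 36 36 36.  K' ⊕ opad = fd 5c 5c 5c 5c 5c 5c.
Inner input = (K'⊕ipad) ∥ m = 97 36 36 36 36 36 36 ∥ e7.
Inner hash: even-index sum = 313 mod 256 = 57; odd-index sum = 393 mod 256 = 137 → 39 89.
Outer input = (K'⊕opad) ∥ inner = fd 5c 5c 5c 5c 5c 5c ∥ 39 89.
Outer hash (tag): even-index sum = 666 mod 256 = 154; odd-index sum = 333 mod 256 = 77 → 9a 4d.

9a4d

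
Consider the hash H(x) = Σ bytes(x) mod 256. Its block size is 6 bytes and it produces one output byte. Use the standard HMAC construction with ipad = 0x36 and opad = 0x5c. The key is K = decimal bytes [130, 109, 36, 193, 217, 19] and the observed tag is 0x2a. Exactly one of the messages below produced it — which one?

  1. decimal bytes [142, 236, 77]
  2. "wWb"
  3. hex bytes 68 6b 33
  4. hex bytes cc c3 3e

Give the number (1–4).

Key decimal bytes [130, 109, 36, 193, 217, 19] = 82 6d 24 c1 d9 13 is exactly B = 6 bytes: K' = 82 6d 24 c1 d9 13.
K' ⊕ ipad = b4 5b 12 f7 ef 25; K' ⊕ opad = de 31 78 9d 85 4f.
m1: inner = H(b4 5b 12 f7 ef 25 8e ec 4d) = f3; tag = H(de 31 78 9d 85 4f f3) = eb
m2: inner = H(b4 5b 12 f7 ef 25 77 57 62) = 5c; tag = H(de 31 78 9d 85 4f 5c) = 54
m3: inner = H(b4 5b 12 f7 ef 25 68 6b 33) = 32; tag = H(de 31 78 9d 85 4f 32) = 2a ← matches
m4: inner = H(b4 5b 12 f7 ef 25 cc c3 3e) = f9; tag = H(de 31 78 9d 85 4f f9) = f1

3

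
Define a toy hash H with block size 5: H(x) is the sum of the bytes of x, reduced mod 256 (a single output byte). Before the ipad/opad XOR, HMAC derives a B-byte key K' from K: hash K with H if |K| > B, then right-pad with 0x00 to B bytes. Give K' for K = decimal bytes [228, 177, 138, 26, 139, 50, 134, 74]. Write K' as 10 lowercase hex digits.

c600000000

|K| = 8 > B = 5, so first hash the key.
H(K): sum = 228+177+138+26+139+50+134+74 = 966; mod 256 = 198 → c6.
Zero-pad H(K) = c6 to 5 bytes: K' = c6 00 00 00 00.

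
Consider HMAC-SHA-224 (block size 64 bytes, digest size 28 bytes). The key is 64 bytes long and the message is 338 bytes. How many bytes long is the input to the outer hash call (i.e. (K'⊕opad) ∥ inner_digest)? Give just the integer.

92

Key is 64 ≤ 64 bytes, zero-padded: |K'| = 64.
Outer input = (K'⊕opad) ∥ H(inner) → 64 + 28 = 92 bytes.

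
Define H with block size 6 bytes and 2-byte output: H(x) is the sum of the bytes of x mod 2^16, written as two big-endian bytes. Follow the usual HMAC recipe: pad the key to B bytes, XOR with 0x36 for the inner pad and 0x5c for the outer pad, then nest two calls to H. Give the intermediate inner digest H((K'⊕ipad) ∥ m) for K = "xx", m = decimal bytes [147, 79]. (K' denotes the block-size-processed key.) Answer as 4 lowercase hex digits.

0256

Key "xx" = 78 78 is 2 bytes ≤ B = 6; zero-pad to 6 bytes: K' = 78 78 00 00 00 00.
K' ⊕ ipad = 4e 4e 36 36 36 36.
Inner input = 4e 4e 36 36 36 36 ∥ 93 4f.
Inner hash: sum = 78+78+54+54+54+54+147+79 = 598 → 02 56.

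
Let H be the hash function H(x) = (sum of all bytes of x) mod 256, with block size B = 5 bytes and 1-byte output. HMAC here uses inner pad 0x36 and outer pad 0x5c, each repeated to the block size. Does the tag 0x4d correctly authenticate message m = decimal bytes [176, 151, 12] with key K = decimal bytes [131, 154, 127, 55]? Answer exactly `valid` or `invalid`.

invalid

Key decimal bytes [131, 154, 127, 55] = 83 9a 7f 37 is 4 bytes ≤ B = 5; zero-pad to 5 bytes: K' = 83 9a 7f 37 00.
K' ⊕ ipad = b5 ac 49 01 36; K' ⊕ opad = df c6 23 6b 5c.
Inner hash: sum = 181+172+73+1+54+176+151+12 = 820; mod 256 = 52 → 34.
Outer hash (recomputed tag): sum = 223+198+35+107+92+52 = 707; mod 256 = 195 → c3.
Recomputed tag = c3; claimed = 4d → mismatch.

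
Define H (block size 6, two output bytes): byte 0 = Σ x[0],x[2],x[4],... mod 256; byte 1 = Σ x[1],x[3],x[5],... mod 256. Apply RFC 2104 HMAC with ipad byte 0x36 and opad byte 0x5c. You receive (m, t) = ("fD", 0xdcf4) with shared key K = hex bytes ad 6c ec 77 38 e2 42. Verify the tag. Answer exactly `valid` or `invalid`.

invalid

Key hex bytes ad 6c ec 77 38 e2 42 is 7 bytes > B = 6, so hash it first: H(key) = 13 c5, then zero-pad to 6 bytes: K' = 13 c5 00 00 00 00.
K' ⊕ ipad = 25 f3 36 36 36 36; K' ⊕ opad = 4f 99 5c 5c 5c 5c.
Inner hash: even-index sum = 247 mod 256 = 247; odd-index sum = 419 mod 256 = 163 → f7 a3.
Outer hash (recomputed tag): even-index sum = 510 mod 256 = 254; odd-index sum = 500 mod 256 = 244 → fe f4.
Recomputed tag = fef4; claimed = dcf4 → mismatch.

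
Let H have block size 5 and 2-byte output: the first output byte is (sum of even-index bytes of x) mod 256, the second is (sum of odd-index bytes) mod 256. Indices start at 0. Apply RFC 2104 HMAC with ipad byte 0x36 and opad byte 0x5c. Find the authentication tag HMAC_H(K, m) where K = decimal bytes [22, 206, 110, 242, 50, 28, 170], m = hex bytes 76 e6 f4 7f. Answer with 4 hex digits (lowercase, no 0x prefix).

Key decimal bytes [22, 206, 110, 242, 50, 28, 170] = 16 ce 6e f2 32 1c aa is 7 bytes > B = 5, so hash it first: H(key) = 60 dc, then zero-pad to 5 bytes: K' = 60 dc 00 00 00.
K' ⊕ ipad = 56 ea 36 36 36.  K' ⊕ opad = 3c 80 5c 5c 5c.
Inner input = (K'⊕ipad) ∥ m = 56 ea 36 36 36 ∥ 76 e6 f4 7f.
Inner hash: even-index sum = 551 mod 256 = 39; odd-index sum = 650 mod 256 = 138 → 27 8a.
Outer input = (K'⊕opad) ∥ inner = 3c 80 5c 5c 5c ∥ 27 8a.
Outer hash (tag): even-index sum = 382 mod 256 = 126; odd-index sum = 259 mod 256 = 3 → 7e 03.

7e03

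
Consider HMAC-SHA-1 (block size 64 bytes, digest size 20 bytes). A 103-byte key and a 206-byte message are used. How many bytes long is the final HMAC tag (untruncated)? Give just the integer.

The tag is one SHA-1 digest: 20 bytes.

20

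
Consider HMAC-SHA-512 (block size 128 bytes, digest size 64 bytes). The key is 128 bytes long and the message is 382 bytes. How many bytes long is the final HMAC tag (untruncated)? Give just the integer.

The tag is one SHA-512 digest: 64 bytes.

64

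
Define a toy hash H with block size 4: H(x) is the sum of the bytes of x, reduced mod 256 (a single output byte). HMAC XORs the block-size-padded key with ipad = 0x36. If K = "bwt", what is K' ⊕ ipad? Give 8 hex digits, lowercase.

Key "bwt" = 62 77 74 is 3 bytes ≤ B = 4; zero-pad to 4 bytes: K' = 62 77 74 00.
XOR each byte with 0x36: 62⊕36=54, 77⊕36=41, 74⊕36=42, 00⊕36=36.

54414236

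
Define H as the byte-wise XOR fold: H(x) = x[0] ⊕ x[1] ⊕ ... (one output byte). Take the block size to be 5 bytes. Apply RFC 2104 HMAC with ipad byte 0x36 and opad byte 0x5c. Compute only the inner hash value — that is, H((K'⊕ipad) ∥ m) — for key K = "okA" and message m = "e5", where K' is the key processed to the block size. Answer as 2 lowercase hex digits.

Key "okA" = 6f 6b 41 is 3 bytes ≤ B = 5; zero-pad to 5 bytes: K' = 6f 6b 41 00 00.
K' ⊕ ipad = 59 5d 77 36 36.
Inner input = 59 5d 77 36 36 ∥ 65 35.
Inner hash: XOR 59⊕5d⊕77⊕36⊕36⊕65⊕35 = 23.

23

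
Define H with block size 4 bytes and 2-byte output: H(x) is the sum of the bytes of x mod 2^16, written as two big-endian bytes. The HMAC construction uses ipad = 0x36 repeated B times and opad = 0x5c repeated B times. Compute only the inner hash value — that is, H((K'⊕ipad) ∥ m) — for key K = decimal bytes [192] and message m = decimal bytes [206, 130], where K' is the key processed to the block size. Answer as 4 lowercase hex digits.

Key decimal bytes [192] = c0 is 1 byte ≤ B = 4; zero-pad to 4 bytes: K' = c0 00 00 00.
K' ⊕ ipad = f6 36 36 36.
Inner input = f6 36 36 36 ∥ ce 82.
Inner hash: sum = 246+54+54+54+206+130 = 744 → 02 e8.

02e8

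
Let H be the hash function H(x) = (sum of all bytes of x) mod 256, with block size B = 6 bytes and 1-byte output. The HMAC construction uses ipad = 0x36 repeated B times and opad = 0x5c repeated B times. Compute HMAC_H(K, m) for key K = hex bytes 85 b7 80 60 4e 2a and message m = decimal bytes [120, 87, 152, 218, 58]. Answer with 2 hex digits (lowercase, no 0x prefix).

b3

Key hex bytes 85 b7 80 60 4e 2a is exactly B = 6 bytes: K' = 85 b7 80 60 4e 2a.
K' ⊕ ipad = b3 81 b6 56 78 1c.  K' ⊕ opad = d9 eb dc 3c 12 76.
Inner input = (K'⊕ipad) ∥ m = b3 81 b6 56 78 1c ∥ 78 57 98 da 3a.
Inner hash: sum = 179+129+182+86+120+28+120+87+152+218+58 = 1359; mod 256 = 79 → 4f.
Outer input = (K'⊕opad) ∥ inner = d9 eb dc 3c 12 76 ∥ 4f.
Outer hash (tag): sum = 217+235+220+60+18+118+79 = 947; mod 256 = 179 → b3.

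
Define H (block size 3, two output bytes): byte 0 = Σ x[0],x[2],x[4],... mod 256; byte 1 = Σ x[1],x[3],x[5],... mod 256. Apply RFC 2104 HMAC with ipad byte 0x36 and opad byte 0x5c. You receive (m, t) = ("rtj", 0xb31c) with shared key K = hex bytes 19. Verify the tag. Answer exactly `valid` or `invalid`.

invalid

Key hex bytes 19 is 1 byte ≤ B = 3; zero-pad to 3 bytes: K' = 19 00 00.
K' ⊕ ipad = 2f 36 36; K' ⊕ opad = 45 5c 5c.
Inner hash: even-index sum = 217 mod 256 = 217; odd-index sum = 274 mod 256 = 18 → d9 12.
Outer hash (recomputed tag): even-index sum = 179 mod 256 = 179; odd-index sum = 309 mod 256 = 53 → b3 35.
Recomputed tag = b335; claimed = b31c → mismatch.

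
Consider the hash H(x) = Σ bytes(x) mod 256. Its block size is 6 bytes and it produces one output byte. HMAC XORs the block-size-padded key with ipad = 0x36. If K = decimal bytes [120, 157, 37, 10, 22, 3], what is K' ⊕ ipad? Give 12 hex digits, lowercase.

Key decimal bytes [120, 157, 37, 10, 22, 3] = 78 9d 25 0a 16 03 is exactly B = 6 bytes: K' = 78 9d 25 0a 16 03.
XOR each byte with 0x36: 78⊕36=4e, 9d⊕36=ab, 25⊕36=13, 0a⊕36=3c, 16⊕36=20, 03⊕36=35.

4eab133c2035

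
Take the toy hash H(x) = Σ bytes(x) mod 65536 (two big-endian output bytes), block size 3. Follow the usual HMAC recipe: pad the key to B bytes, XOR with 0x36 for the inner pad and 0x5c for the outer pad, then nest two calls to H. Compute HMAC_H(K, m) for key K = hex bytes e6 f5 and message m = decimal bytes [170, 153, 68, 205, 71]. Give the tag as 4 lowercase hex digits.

0227

Key hex bytes e6 f5 is 2 bytes ≤ B = 3; zero-pad to 3 bytes: K' = e6 f5 00.
K' ⊕ ipad = d0 c3 36.  K' ⊕ opad = ba a9 5c.
Inner input = (K'⊕ipad) ∥ m = d0 c3 36 ∥ aa 99 44 cd 47.
Inner hash: sum = 208+195+54+170+153+68+205+71 = 1124 → 04 64.
Outer input = (K'⊕opad) ∥ inner = ba a9 5c ∥ 04 64.
Outer hash (tag): sum = 186+169+92+4+100 = 551 → 02 27.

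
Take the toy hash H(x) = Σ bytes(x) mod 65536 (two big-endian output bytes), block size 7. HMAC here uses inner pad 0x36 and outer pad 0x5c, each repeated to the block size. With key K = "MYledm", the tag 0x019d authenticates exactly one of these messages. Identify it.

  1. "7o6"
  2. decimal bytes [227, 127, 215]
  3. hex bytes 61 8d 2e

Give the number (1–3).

Key "MYledm" = 4d 59 6c 65 64 6d is 6 bytes ≤ B = 7; zero-pad to 7 bytes: K' = 4d 59 6c 65 64 6d 00.
K' ⊕ ipad = 7b 6f 5a 53 52 5b 36; K' ⊕ opad = 11 05 30 39 38 31 5c.
m1: inner = H(7b 6f 5a 53 52 5b 36 37 6f 36) = 03 56; tag = H(11 05 30 39 38 31 5c 03 56) = 019d ← matches
m2: inner = H(7b 6f 5a 53 52 5b 36 e3 7f d7) = 04 b3; tag = H(11 05 30 39 38 31 5c 04 b3) = 01fb
m3: inner = H(7b 6f 5a 53 52 5b 36 61 8d 2e) = 03 96; tag = H(11 05 30 39 38 31 5c 03 96) = 01dd

1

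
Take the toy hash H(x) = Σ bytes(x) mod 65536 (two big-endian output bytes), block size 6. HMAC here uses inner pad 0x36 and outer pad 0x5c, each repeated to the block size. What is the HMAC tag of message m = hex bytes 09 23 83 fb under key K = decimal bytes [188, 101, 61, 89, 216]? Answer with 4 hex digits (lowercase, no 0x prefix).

Key decimal bytes [188, 101, 61, 89, 216] = bc 65 3d 59 d8 is 5 bytes ≤ B = 6; zero-pad to 6 bytes: K' = bc 65 3d 59 d8 00.
K' ⊕ ipad = 8a 53 0b 6f ee 36.  K' ⊕ opad = e0 39 61 05 84 5c.
Inner input = (K'⊕ipad) ∥ m = 8a 53 0b 6f ee 36 ∥ 09 23 83 fb.
Inner hash: sum = 138+83+11+111+238+54+9+35+131+251 = 1061 → 04 25.
Outer input = (K'⊕opad) ∥ inner = e0 39 61 05 84 5c ∥ 04 25.
Outer hash (tag): sum = 224+57+97+5+132+92+4+37 = 648 → 02 88.

0288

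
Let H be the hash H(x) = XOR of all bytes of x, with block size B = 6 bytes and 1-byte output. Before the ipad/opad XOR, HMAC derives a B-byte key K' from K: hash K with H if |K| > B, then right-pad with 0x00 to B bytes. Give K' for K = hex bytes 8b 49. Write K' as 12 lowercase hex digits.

Key hex bytes 8b 49 is 2 bytes ≤ B = 6; zero-pad to 6 bytes: K' = 8b 49 00 00 00 00.

8b4900000000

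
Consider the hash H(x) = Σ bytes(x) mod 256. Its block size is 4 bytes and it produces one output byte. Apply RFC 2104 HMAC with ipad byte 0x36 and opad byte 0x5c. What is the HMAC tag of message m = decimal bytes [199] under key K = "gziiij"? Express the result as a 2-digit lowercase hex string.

Key "gziiij" = 67 7a 69 69 69 6a is 6 bytes > B = 4, so hash it first: H(key) = 86, then zero-pad to 4 bytes: K' = 86 00 00 00.
K' ⊕ ipad = b0 36 36 36.  K' ⊕ opad = da 5c 5c 5c.
Inner input = (K'⊕ipad) ∥ m = b0 36 36 36 ∥ c7.
Inner hash: sum = 176+54+54+54+199 = 537; mod 256 = 25 → 19.
Outer input = (K'⊕opad) ∥ inner = da 5c 5c 5c ∥ 19.
Outer hash (tag): sum = 218+92+92+92+25 = 519; mod 256 = 7 → 07.

07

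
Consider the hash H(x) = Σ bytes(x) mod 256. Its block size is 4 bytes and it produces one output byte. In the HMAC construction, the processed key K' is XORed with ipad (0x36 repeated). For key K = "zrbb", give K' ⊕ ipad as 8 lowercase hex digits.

Key "zrbb" = 7a 72 62 62 is exactly B = 4 bytes: K' = 7a 72 62 62.
XOR each byte with 0x36: 7a⊕36=4c, 72⊕36=44, 62⊕36=54, 62⊕36=54.

4c445454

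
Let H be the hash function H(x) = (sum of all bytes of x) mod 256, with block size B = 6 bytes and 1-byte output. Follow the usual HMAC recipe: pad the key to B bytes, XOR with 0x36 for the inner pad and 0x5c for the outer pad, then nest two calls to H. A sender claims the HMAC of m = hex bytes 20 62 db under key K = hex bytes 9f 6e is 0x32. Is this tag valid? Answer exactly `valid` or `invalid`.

invalid

Key hex bytes 9f 6e is 2 bytes ≤ B = 6; zero-pad to 6 bytes: K' = 9f 6e 00 00 00 00.
K' ⊕ ipad = a9 58 36 36 36 36; K' ⊕ opad = c3 32 5c 5c 5c 5c.
Inner hash: sum = 169+88+54+54+54+54+32+98+219 = 822; mod 256 = 54 → 36.
Outer hash (recomputed tag): sum = 195+50+92+92+92+92+54 = 667; mod 256 = 155 → 9b.
Recomputed tag = 9b; claimed = 32 → mismatch.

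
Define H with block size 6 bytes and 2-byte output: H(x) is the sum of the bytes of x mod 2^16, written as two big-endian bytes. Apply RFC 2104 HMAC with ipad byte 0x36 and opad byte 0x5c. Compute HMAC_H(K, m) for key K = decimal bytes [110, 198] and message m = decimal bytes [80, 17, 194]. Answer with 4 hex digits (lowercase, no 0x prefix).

Key decimal bytes [110, 198] = 6e c6 is 2 bytes ≤ B = 6; zero-pad to 6 bytes: K' = 6e c6 00 00 00 00.
K' ⊕ ipad = 58 f0 36 36 36 36.  K' ⊕ opad = 32 9a 5c 5c 5c 5c.
Inner input = (K'⊕ipad) ∥ m = 58 f0 36 36 36 36 ∥ 50 11 c2.
Inner hash: sum = 88+240+54+54+54+54+80+17+194 = 835 → 03 43.
Outer input = (K'⊕opad) ∥ inner = 32 9a 5c 5c 5c 5c ∥ 03 43.
Outer hash (tag): sum = 50+154+92+92+92+92+3+67 = 642 → 02 82.

0282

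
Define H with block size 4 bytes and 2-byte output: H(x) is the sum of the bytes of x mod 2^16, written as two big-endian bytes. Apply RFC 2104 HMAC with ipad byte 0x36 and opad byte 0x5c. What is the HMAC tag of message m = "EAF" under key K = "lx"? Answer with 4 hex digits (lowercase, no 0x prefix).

01ed

Key "lx" = 6c 78 is 2 bytes ≤ B = 4; zero-pad to 4 bytes: K' = 6c 78 00 00.
K' ⊕ ipad = 5a 4e 36 36.  K' ⊕ opad = 30 24 5c 5c.
Inner input = (K'⊕ipad) ∥ m = 5a 4e 36 36 ∥ 45 41 46.
Inner hash: sum = 90+78+54+54+69+65+70 = 480 → 01 e0.
Outer input = (K'⊕opad) ∥ inner = 30 24 5c 5c ∥ 01 e0.
Outer hash (tag): sum = 48+36+92+92+1+224 = 493 → 01 ed.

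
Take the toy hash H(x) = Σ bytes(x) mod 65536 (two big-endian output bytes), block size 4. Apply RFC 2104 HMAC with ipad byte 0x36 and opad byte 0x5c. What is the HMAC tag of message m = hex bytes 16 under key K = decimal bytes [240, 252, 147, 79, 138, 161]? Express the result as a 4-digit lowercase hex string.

Key decimal bytes [240, 252, 147, 79, 138, 161] = f0 fc 93 4f 8a a1 is 6 bytes > B = 4, so hash it first: H(key) = 03 f9, then zero-pad to 4 bytes: K' = 03 f9 00 00.
K' ⊕ ipad = 35 cf 36 36.  K' ⊕ opad = 5f a5 5c 5c.
Inner input = (K'⊕ipad) ∥ m = 35 cf 36 36 ∥ 16.
Inner hash: sum = 53+207+54+54+22 = 390 → 01 86.
Outer input = (K'⊕opad) ∥ inner = 5f a5 5c 5c ∥ 01 86.
Outer hash (tag): sum = 95+165+92+92+1+134 = 579 → 02 43.

0243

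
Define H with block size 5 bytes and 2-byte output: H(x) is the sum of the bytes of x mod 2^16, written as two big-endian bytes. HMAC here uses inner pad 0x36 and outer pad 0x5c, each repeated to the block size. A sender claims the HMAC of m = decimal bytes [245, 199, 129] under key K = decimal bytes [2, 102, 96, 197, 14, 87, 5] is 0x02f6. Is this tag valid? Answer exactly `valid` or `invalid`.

Key decimal bytes [2, 102, 96, 197, 14, 87, 5] = 02 66 60 c5 0e 57 05 is 7 bytes > B = 5, so hash it first: H(key) = 01 f7, then zero-pad to 5 bytes: K' = 01 f7 00 00 00.
K' ⊕ ipad = 37 c1 36 36 36; K' ⊕ opad = 5d ab 5c 5c 5c.
Inner hash: sum = 55+193+54+54+54+245+199+129 = 983 → 03 d7.
Outer hash (recomputed tag): sum = 93+171+92+92+92+3+215 = 758 → 02 f6.
Recomputed tag = 02f6; claimed = 02f6 → match.

valid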